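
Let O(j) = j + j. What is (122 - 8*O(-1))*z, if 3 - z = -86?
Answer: 12282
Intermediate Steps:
O(j) = 2*j
z = 89 (z = 3 - 1*(-86) = 3 + 86 = 89)
(122 - 8*O(-1))*z = (122 - 16*(-1))*89 = (122 - 8*(-2))*89 = (122 + 16)*89 = 138*89 = 12282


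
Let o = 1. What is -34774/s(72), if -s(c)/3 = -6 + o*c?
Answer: 17387/99 ≈ 175.63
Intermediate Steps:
s(c) = 18 - 3*c (s(c) = -3*(-6 + 1*c) = -3*(-6 + c) = 18 - 3*c)
-34774/s(72) = -34774/(18 - 3*72) = -34774/(18 - 216) = -34774/(-198) = -34774*(-1/198) = 17387/99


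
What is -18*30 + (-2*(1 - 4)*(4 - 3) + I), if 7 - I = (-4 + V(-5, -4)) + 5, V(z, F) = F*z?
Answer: -548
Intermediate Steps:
I = -14 (I = 7 - ((-4 - 4*(-5)) + 5) = 7 - ((-4 + 20) + 5) = 7 - (16 + 5) = 7 - 1*21 = 7 - 21 = -14)
-18*30 + (-2*(1 - 4)*(4 - 3) + I) = -18*30 + (-2*(1 - 4)*(4 - 3) - 14) = -540 + (-(-6) - 14) = -540 + (-2*(-3) - 14) = -540 + (6 - 14) = -540 - 8 = -548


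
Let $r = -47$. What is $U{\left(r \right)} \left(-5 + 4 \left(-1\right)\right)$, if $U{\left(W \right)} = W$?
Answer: $423$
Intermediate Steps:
$U{\left(r \right)} \left(-5 + 4 \left(-1\right)\right) = - 47 \left(-5 + 4 \left(-1\right)\right) = - 47 \left(-5 - 4\right) = \left(-47\right) \left(-9\right) = 423$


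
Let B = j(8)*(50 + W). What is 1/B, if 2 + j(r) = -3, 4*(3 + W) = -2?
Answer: -2/465 ≈ -0.0043011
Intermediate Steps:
W = -7/2 (W = -3 + (¼)*(-2) = -3 - ½ = -7/2 ≈ -3.5000)
j(r) = -5 (j(r) = -2 - 3 = -5)
B = -465/2 (B = -5*(50 - 7/2) = -5*93/2 = -465/2 ≈ -232.50)
1/B = 1/(-465/2) = -2/465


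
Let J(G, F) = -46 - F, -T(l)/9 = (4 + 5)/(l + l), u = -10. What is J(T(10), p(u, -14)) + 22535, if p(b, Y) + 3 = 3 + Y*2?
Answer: 22517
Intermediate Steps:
T(l) = -81/(2*l) (T(l) = -9*(4 + 5)/(l + l) = -81/(2*l))
p(b, Y) = 2*Y (p(b, Y) = -3 + (3 + Y*2) = -3 + (3 + 2*Y) = 2*Y)
J(T(10), p(u, -14)) + 22535 = (-46 - 2*(-14)) + 22535 = (-46 - 1*(-28)) + 22535 = (-46 + 28) + 22535 = -18 + 22535 = 22517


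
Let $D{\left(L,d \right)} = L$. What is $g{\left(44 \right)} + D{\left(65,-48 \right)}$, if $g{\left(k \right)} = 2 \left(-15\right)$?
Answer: $35$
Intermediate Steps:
$g{\left(k \right)} = -30$
$g{\left(44 \right)} + D{\left(65,-48 \right)} = -30 + 65 = 35$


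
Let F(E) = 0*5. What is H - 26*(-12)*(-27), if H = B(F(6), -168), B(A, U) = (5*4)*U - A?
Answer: -11784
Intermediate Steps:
F(E) = 0
B(A, U) = -A + 20*U (B(A, U) = 20*U - A = -A + 20*U)
H = -3360 (H = -1*0 + 20*(-168) = 0 - 3360 = -3360)
H - 26*(-12)*(-27) = -3360 - 26*(-12)*(-27) = -3360 + 312*(-27) = -3360 - 8424 = -11784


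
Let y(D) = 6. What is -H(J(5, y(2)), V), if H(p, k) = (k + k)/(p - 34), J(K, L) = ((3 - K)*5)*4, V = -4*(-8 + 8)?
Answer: 0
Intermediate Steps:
V = 0 (V = -4*0 = 0)
J(K, L) = 60 - 20*K (J(K, L) = (15 - 5*K)*4 = 60 - 20*K)
H(p, k) = 2*k/(-34 + p) (H(p, k) = (2*k)/(-34 + p) = 2*k/(-34 + p))
-H(J(5, y(2)), V) = -2*0/(-34 + (60 - 20*5)) = -2*0/(-34 + (60 - 100)) = -2*0/(-34 - 40) = -2*0/(-74) = -2*0*(-1)/74 = -1*0 = 0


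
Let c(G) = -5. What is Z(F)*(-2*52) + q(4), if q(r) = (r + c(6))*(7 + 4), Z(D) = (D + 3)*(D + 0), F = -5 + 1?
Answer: -427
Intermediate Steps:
F = -4
Z(D) = D*(3 + D) (Z(D) = (3 + D)*D = D*(3 + D))
q(r) = -55 + 11*r (q(r) = (r - 5)*(7 + 4) = (-5 + r)*11 = -55 + 11*r)
Z(F)*(-2*52) + q(4) = (-4*(3 - 4))*(-2*52) + (-55 + 11*4) = -4*(-1)*(-104) + (-55 + 44) = 4*(-104) - 11 = -416 - 11 = -427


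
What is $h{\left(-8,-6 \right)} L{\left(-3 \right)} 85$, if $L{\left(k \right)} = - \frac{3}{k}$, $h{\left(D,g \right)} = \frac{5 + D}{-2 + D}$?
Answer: $\frac{51}{2} \approx 25.5$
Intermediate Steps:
$h{\left(D,g \right)} = \frac{5 + D}{-2 + D}$
$h{\left(-8,-6 \right)} L{\left(-3 \right)} 85 = \frac{5 - 8}{-2 - 8} \left(- \frac{3}{-3}\right) 85 = \frac{1}{-10} \left(-3\right) \left(\left(-3\right) \left(- \frac{1}{3}\right)\right) 85 = \left(- \frac{1}{10}\right) \left(-3\right) 1 \cdot 85 = \frac{3}{10} \cdot 1 \cdot 85 = \frac{3}{10} \cdot 85 = \frac{51}{2}$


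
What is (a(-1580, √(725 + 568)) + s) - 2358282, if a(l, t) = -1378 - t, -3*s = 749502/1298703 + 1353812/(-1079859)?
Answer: -76958718888996898/32614328439 - √1293 ≈ -2.3597e+6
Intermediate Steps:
s = 7355373842/32614328439 (s = -(749502/1298703 + 1353812/(-1079859))/3 = -(749502*(1/1298703) + 1353812*(-1/1079859))/3 = -(249834/432901 - 31484/25113)/3 = -⅓*(-7355373842/10871442813) = 7355373842/32614328439 ≈ 0.22553)
(a(-1580, √(725 + 568)) + s) - 2358282 = ((-1378 - √(725 + 568)) + 7355373842/32614328439) - 2358282 = ((-1378 - √1293) + 7355373842/32614328439) - 2358282 = (-44935189215100/32614328439 - √1293) - 2358282 = -76958718888996898/32614328439 - √1293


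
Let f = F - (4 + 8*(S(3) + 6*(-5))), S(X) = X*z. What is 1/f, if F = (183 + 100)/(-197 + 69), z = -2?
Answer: 128/36069 ≈ 0.0035488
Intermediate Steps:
S(X) = -2*X (S(X) = X*(-2) = -2*X)
F = -283/128 (F = 283/(-128) = 283*(-1/128) = -283/128 ≈ -2.2109)
f = 36069/128 (f = -283/128 - (4 + 8*(-2*3 + 6*(-5))) = -283/128 - (4 + 8*(-6 - 30)) = -283/128 - (4 + 8*(-36)) = -283/128 - (4 - 288) = -283/128 - 1*(-284) = -283/128 + 284 = 36069/128 ≈ 281.79)
1/f = 1/(36069/128) = 128/36069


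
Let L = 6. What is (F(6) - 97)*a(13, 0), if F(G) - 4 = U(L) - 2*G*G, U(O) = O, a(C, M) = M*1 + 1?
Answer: -159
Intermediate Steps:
a(C, M) = 1 + M (a(C, M) = M + 1 = 1 + M)
F(G) = 10 - 2*G² (F(G) = 4 + (6 - 2*G*G) = 4 + (6 - 2*G²) = 10 - 2*G²)
(F(6) - 97)*a(13, 0) = ((10 - 2*6²) - 97)*(1 + 0) = ((10 - 2*36) - 97)*1 = ((10 - 72) - 97)*1 = (-62 - 97)*1 = -159*1 = -159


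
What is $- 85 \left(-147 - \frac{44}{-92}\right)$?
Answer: $\frac{286450}{23} \approx 12454.0$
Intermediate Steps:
$- 85 \left(-147 - \frac{44}{-92}\right) = - 85 \left(-147 - - \frac{11}{23}\right) = - 85 \left(-147 + \frac{11}{23}\right) = \left(-85\right) \left(- \frac{3370}{23}\right) = \frac{286450}{23}$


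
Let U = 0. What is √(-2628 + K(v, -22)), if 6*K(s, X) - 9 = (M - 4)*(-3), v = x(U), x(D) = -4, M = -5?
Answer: I*√2622 ≈ 51.205*I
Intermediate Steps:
v = -4
K(s, X) = 6 (K(s, X) = 3/2 + ((-5 - 4)*(-3))/6 = 3/2 + (-9*(-3))/6 = 3/2 + (⅙)*27 = 3/2 + 9/2 = 6)
√(-2628 + K(v, -22)) = √(-2628 + 6) = √(-2622) = I*√2622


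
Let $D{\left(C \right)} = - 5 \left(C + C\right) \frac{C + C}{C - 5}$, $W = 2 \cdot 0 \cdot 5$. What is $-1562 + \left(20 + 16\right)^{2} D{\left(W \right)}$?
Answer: $-1562$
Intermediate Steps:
$W = 0$ ($W = 0 \cdot 5 = 0$)
$D{\left(C \right)} = - \frac{20 C^{2}}{-5 + C}$ ($D{\left(C \right)} = - 5 \cdot 2 C \frac{2 C}{-5 + C} = - 10 C \frac{2 C}{-5 + C} = - \frac{20 C^{2}}{-5 + C}$)
$-1562 + \left(20 + 16\right)^{2} D{\left(W \right)} = -1562 + \left(20 + 16\right)^{2} \left(- \frac{20 \cdot 0^{2}}{-5 + 0}\right) = -1562 + 36^{2} \left(\left(-20\right) 0 \frac{1}{-5}\right) = -1562 + 1296 \left(\left(-20\right) 0 \left(- \frac{1}{5}\right)\right) = -1562 + 1296 \cdot 0 = -1562 + 0 = -1562$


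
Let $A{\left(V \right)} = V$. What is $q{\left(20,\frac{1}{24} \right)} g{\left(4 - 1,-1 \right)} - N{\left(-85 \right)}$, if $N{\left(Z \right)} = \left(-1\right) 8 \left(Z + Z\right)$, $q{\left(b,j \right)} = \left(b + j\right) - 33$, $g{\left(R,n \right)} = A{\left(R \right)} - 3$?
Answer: $-1360$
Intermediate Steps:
$g{\left(R,n \right)} = -3 + R$ ($g{\left(R,n \right)} = R - 3 = -3 + R$)
$q{\left(b,j \right)} = -33 + b + j$
$N{\left(Z \right)} = - 16 Z$ ($N{\left(Z \right)} = - 8 \cdot 2 Z = - 16 Z$)
$q{\left(20,\frac{1}{24} \right)} g{\left(4 - 1,-1 \right)} - N{\left(-85 \right)} = \left(-33 + 20 + \frac{1}{24}\right) \left(-3 + \left(4 - 1\right)\right) - \left(-16\right) \left(-85\right) = \left(-33 + 20 + \frac{1}{24}\right) \left(-3 + 3\right) - 1360 = \left(- \frac{311}{24}\right) 0 - 1360 = 0 - 1360 = -1360$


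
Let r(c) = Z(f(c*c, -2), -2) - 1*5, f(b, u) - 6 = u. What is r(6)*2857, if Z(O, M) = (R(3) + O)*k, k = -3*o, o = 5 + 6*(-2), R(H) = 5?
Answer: 525688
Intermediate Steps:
f(b, u) = 6 + u
o = -7 (o = 5 - 12 = -7)
k = 21 (k = -3*(-7) = 21)
Z(O, M) = 105 + 21*O (Z(O, M) = (5 + O)*21 = 105 + 21*O)
r(c) = 184 (r(c) = (105 + 21*(6 - 2)) - 1*5 = (105 + 21*4) - 5 = (105 + 84) - 5 = 189 - 5 = 184)
r(6)*2857 = 184*2857 = 525688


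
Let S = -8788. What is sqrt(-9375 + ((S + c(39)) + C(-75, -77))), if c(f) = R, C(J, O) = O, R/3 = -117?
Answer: I*sqrt(18591) ≈ 136.35*I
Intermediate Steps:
R = -351 (R = 3*(-117) = -351)
c(f) = -351
sqrt(-9375 + ((S + c(39)) + C(-75, -77))) = sqrt(-9375 + ((-8788 - 351) - 77)) = sqrt(-9375 + (-9139 - 77)) = sqrt(-9375 - 9216) = sqrt(-18591) = I*sqrt(18591)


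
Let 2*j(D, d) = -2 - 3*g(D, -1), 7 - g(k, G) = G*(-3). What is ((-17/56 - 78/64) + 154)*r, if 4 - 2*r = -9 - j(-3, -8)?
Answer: 102465/224 ≈ 457.43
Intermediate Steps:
g(k, G) = 7 + 3*G (g(k, G) = 7 - G*(-3) = 7 - (-3)*G = 7 + 3*G)
j(D, d) = -7 (j(D, d) = (-2 - 3*(7 + 3*(-1)))/2 = (-2 - 3*(7 - 3))/2 = (-2 - 3*4)/2 = (-2 - 12)/2 = (½)*(-14) = -7)
r = 3 (r = 2 - (-9 - 1*(-7))/2 = 2 - (-9 + 7)/2 = 2 - ½*(-2) = 2 + 1 = 3)
((-17/56 - 78/64) + 154)*r = ((-17/56 - 78/64) + 154)*3 = ((-17*1/56 - 78*1/64) + 154)*3 = ((-17/56 - 39/32) + 154)*3 = (-341/224 + 154)*3 = (34155/224)*3 = 102465/224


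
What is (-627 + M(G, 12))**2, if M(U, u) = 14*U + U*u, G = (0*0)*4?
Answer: 393129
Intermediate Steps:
G = 0 (G = 0*4 = 0)
(-627 + M(G, 12))**2 = (-627 + 0*(14 + 12))**2 = (-627 + 0*26)**2 = (-627 + 0)**2 = (-627)**2 = 393129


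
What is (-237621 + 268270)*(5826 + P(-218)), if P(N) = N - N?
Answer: 178561074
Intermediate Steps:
P(N) = 0
(-237621 + 268270)*(5826 + P(-218)) = (-237621 + 268270)*(5826 + 0) = 30649*5826 = 178561074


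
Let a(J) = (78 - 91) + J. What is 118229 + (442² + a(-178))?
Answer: 313402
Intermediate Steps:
a(J) = -13 + J
118229 + (442² + a(-178)) = 118229 + (442² + (-13 - 178)) = 118229 + (195364 - 191) = 118229 + 195173 = 313402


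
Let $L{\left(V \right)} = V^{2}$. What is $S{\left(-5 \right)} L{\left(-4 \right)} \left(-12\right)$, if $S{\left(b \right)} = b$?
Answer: $960$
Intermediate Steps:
$S{\left(-5 \right)} L{\left(-4 \right)} \left(-12\right) = - 5 \left(-4\right)^{2} \left(-12\right) = \left(-5\right) 16 \left(-12\right) = \left(-80\right) \left(-12\right) = 960$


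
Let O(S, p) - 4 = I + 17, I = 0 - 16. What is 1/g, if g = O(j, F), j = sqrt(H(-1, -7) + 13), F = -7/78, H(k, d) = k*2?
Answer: 1/5 ≈ 0.20000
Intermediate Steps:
H(k, d) = 2*k
F = -7/78 (F = -7*1/78 = -7/78 ≈ -0.089744)
I = -16
j = sqrt(11) (j = sqrt(2*(-1) + 13) = sqrt(-2 + 13) = sqrt(11) ≈ 3.3166)
O(S, p) = 5 (O(S, p) = 4 + (-16 + 17) = 4 + 1 = 5)
g = 5
1/g = 1/5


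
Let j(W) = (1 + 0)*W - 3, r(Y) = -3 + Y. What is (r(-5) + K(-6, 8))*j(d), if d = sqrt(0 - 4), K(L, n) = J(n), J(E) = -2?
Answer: 30 - 20*I ≈ 30.0 - 20.0*I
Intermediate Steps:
K(L, n) = -2
d = 2*I (d = sqrt(-4) = 2*I ≈ 2.0*I)
j(W) = -3 + W (j(W) = 1*W - 3 = W - 3 = -3 + W)
(r(-5) + K(-6, 8))*j(d) = ((-3 - 5) - 2)*(-3 + 2*I) = (-8 - 2)*(-3 + 2*I) = -10*(-3 + 2*I) = 30 - 20*I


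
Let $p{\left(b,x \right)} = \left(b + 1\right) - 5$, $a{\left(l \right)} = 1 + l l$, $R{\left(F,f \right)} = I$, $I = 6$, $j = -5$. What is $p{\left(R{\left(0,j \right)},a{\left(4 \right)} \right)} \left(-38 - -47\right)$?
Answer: $18$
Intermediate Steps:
$R{\left(F,f \right)} = 6$
$a{\left(l \right)} = 1 + l^{2}$
$p{\left(b,x \right)} = -4 + b$ ($p{\left(b,x \right)} = \left(1 + b\right) - 5 = -4 + b$)
$p{\left(R{\left(0,j \right)},a{\left(4 \right)} \right)} \left(-38 - -47\right) = \left(-4 + 6\right) \left(-38 - -47\right) = 2 \left(-38 + 47\right) = 2 \cdot 9 = 18$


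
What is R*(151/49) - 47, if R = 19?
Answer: 566/49 ≈ 11.551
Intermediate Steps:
R*(151/49) - 47 = 19*(151/49) - 47 = 2869/49 - 47 = 566/49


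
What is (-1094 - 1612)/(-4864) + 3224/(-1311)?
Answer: -319315/167808 ≈ -1.9029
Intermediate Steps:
(-1094 - 1612)/(-4864) + 3224/(-1311) = -2706*(-1/4864) + 3224*(-1/1311) = 1353/2432 - 3224/1311 = -319315/167808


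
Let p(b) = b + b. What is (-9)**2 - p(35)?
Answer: 11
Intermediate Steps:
p(b) = 2*b
(-9)**2 - p(35) = (-9)**2 - 2*35 = 81 - 1*70 = 81 - 70 = 11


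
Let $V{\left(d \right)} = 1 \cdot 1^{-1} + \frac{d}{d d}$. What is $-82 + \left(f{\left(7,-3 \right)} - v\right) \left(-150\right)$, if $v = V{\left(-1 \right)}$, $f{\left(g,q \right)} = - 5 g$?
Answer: $5168$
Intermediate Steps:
$V{\left(d \right)} = 1 + \frac{1}{d}$ ($V{\left(d \right)} = 1 \cdot 1 + \frac{d}{d^{2}} = 1 + \frac{d}{d^{2}} = 1 + \frac{1}{d}$)
$v = 0$ ($v = \frac{1 - 1}{-1} = \left(-1\right) 0 = 0$)
$-82 + \left(f{\left(7,-3 \right)} - v\right) \left(-150\right) = -82 + \left(\left(-5\right) 7 - 0\right) \left(-150\right) = -82 + \left(-35 + 0\right) \left(-150\right) = -82 - -5250 = -82 + 5250 = 5168$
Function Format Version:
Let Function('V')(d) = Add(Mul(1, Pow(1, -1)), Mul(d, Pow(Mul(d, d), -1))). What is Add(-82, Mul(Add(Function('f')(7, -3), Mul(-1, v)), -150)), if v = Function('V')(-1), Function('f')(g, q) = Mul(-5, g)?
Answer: 5168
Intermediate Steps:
Function('V')(d) = Add(1, Pow(d, -1)) (Function('V')(d) = Add(Mul(1, 1), Mul(d, Pow(Pow(d, 2), -1))) = Add(1, Mul(d, Pow(d, -2))) = Add(1, Pow(d, -1)))
v = 0 (v = Mul(Pow(-1, -1), Add(1, -1)) = Mul(-1, 0) = 0)
Add(-82, Mul(Add(Function('f')(7, -3), Mul(-1, v)), -150)) = Add(-82, Mul(Add(Mul(-5, 7), Mul(-1, 0)), -150)) = Add(-82, Mul(Add(-35, 0), -150)) = Add(-82, Mul(-35, -150)) = Add(-82, 5250) = 5168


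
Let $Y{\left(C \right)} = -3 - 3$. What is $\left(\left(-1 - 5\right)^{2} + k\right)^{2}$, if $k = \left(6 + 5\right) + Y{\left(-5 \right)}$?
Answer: $1681$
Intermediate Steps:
$Y{\left(C \right)} = -6$
$k = 5$ ($k = \left(6 + 5\right) - 6 = 11 - 6 = 5$)
$\left(\left(-1 - 5\right)^{2} + k\right)^{2} = \left(\left(-1 - 5\right)^{2} + 5\right)^{2} = \left(\left(-6\right)^{2} + 5\right)^{2} = \left(36 + 5\right)^{2} = 41^{2} = 1681$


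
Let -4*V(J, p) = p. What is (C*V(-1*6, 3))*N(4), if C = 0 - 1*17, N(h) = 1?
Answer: 51/4 ≈ 12.750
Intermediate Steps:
V(J, p) = -p/4
C = -17 (C = 0 - 17 = -17)
(C*V(-1*6, 3))*N(4) = -(-17)*3/4*1 = -17*(-¾)*1 = (51/4)*1 = 51/4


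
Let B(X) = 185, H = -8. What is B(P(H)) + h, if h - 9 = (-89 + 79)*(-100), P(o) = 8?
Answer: 1194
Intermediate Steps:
h = 1009 (h = 9 + (-89 + 79)*(-100) = 9 - 10*(-100) = 9 + 1000 = 1009)
B(P(H)) + h = 185 + 1009 = 1194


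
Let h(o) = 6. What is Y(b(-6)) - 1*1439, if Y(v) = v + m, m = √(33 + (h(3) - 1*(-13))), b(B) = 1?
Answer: -1438 + 2*√13 ≈ -1430.8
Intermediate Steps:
m = 2*√13 (m = √(33 + (6 - 1*(-13))) = √(33 + (6 + 13)) = √(33 + 19) = √52 = 2*√13 ≈ 7.2111)
Y(v) = v + 2*√13
Y(b(-6)) - 1*1439 = (1 + 2*√13) - 1*1439 = (1 + 2*√13) - 1439 = -1438 + 2*√13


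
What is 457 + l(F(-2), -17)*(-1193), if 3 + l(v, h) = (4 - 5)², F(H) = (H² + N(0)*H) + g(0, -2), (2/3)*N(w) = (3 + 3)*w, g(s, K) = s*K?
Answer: 2843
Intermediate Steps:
g(s, K) = K*s
N(w) = 9*w (N(w) = 3*((3 + 3)*w)/2 = 3*(6*w)/2 = 9*w)
F(H) = H² (F(H) = (H² + (9*0)*H) - 2*0 = (H² + 0*H) + 0 = (H² + 0) + 0 = H² + 0 = H²)
l(v, h) = -2 (l(v, h) = -3 + (4 - 5)² = -3 + (-1)² = -3 + 1 = -2)
457 + l(F(-2), -17)*(-1193) = 457 - 2*(-1193) = 457 + 2386 = 2843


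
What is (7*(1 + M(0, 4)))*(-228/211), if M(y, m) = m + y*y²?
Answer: -7980/211 ≈ -37.820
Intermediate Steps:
M(y, m) = m + y³
(7*(1 + M(0, 4)))*(-228/211) = (7*(1 + (4 + 0³)))*(-228/211) = (7*(1 + (4 + 0)))*(-228*1/211) = (7*(1 + 4))*(-228/211) = (7*5)*(-228/211) = 35*(-228/211) = -7980/211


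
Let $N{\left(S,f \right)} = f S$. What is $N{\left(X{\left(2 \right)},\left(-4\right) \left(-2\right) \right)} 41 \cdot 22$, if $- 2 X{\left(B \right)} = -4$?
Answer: $14432$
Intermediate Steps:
$X{\left(B \right)} = 2$ ($X{\left(B \right)} = \left(- \frac{1}{2}\right) \left(-4\right) = 2$)
$N{\left(S,f \right)} = S f$
$N{\left(X{\left(2 \right)},\left(-4\right) \left(-2\right) \right)} 41 \cdot 22 = 2 \left(\left(-4\right) \left(-2\right)\right) 41 \cdot 22 = 2 \cdot 8 \cdot 41 \cdot 22 = 16 \cdot 41 \cdot 22 = 656 \cdot 22 = 14432$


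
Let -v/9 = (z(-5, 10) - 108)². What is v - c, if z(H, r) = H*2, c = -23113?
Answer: -102203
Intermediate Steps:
z(H, r) = 2*H
v = -125316 (v = -9*(2*(-5) - 108)² = -9*(-10 - 108)² = -9*(-118)² = -9*13924 = -125316)
v - c = -125316 - 1*(-23113) = -125316 + 23113 = -102203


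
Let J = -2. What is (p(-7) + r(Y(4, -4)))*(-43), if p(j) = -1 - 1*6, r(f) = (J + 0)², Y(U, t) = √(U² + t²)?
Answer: 129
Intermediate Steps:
r(f) = 4 (r(f) = (-2 + 0)² = (-2)² = 4)
p(j) = -7 (p(j) = -1 - 6 = -7)
(p(-7) + r(Y(4, -4)))*(-43) = (-7 + 4)*(-43) = -3*(-43) = 129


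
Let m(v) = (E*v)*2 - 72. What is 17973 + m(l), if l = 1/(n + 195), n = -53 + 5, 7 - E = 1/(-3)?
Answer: 7894385/441 ≈ 17901.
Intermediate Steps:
E = 22/3 (E = 7 - 1/(-3) = 7 - 1*(-⅓) = 7 + ⅓ = 22/3 ≈ 7.3333)
n = -48
l = 1/147 (l = 1/(-48 + 195) = 1/147 ≈ 0.0068027)
m(v) = -72 + 44*v/3 (m(v) = (22*v/3)*2 - 72 = 44*v/3 - 72 = -72 + 44*v/3)
17973 + m(l) = 17973 + (-72 + (44/3)*(1/147)) = 17973 + (-72 + 44/441) = 17973 - 31708/441 = 7894385/441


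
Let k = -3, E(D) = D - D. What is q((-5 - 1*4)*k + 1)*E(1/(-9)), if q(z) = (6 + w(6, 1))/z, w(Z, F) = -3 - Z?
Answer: 0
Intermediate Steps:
E(D) = 0
q(z) = -3/z (q(z) = (6 + (-3 - 1*6))/z = (6 + (-3 - 6))/z = (6 - 9)/z = -3/z)
q((-5 - 1*4)*k + 1)*E(1/(-9)) = -3/((-5 - 1*4)*(-3) + 1)*0 = -3/((-5 - 4)*(-3) + 1)*0 = -3/(-9*(-3) + 1)*0 = -3/(27 + 1)*0 = -3/28*0 = 0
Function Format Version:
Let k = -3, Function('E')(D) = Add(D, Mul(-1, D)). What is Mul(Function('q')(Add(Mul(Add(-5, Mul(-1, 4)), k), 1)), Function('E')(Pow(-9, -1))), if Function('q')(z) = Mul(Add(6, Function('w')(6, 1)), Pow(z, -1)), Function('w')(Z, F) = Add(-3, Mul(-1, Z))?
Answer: 0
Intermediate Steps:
Function('E')(D) = 0
Function('q')(z) = Mul(-3, Pow(z, -1)) (Function('q')(z) = Mul(Add(6, Add(-3, Mul(-1, 6))), Pow(z, -1)) = Mul(Add(6, Add(-3, -6)), Pow(z, -1)) = Mul(Add(6, -9), Pow(z, -1)) = Mul(-3, Pow(z, -1)))
Mul(Function('q')(Add(Mul(Add(-5, Mul(-1, 4)), k), 1)), Function('E')(Pow(-9, -1))) = Mul(Mul(-3, Pow(Add(Mul(Add(-5, Mul(-1, 4)), -3), 1), -1)), 0) = Mul(Mul(-3, Pow(Add(Mul(Add(-5, -4), -3), 1), -1)), 0) = Mul(Mul(-3, Pow(Add(Mul(-9, -3), 1), -1)), 0) = Mul(Mul(-3, Pow(Add(27, 1), -1)), 0) = Mul(Mul(-3, Pow(28, -1)), 0) = Mul(Mul(-3, Rational(1, 28)), 0) = Mul(Rational(-3, 28), 0) = 0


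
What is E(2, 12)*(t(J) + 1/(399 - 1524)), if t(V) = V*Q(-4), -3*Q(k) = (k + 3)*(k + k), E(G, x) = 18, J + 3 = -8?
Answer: 65998/125 ≈ 527.98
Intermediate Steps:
J = -11 (J = -3 - 8 = -11)
Q(k) = -2*k*(3 + k)/3 (Q(k) = -(k + 3)*(k + k)/3 = -(3 + k)*2*k/3 = -2*k*(3 + k)/3)
t(V) = -8*V/3 (t(V) = V*(-⅔*(-4)*(3 - 4)) = V*(-⅔*(-4)*(-1)) = V*(-8/3) = -8*V/3)
E(2, 12)*(t(J) + 1/(399 - 1524)) = 18*(-8/3*(-11) + 1/(399 - 1524)) = 18*(88/3 + 1/(-1125)) = 18*(88/3 - 1/1125) = 18*(32999/1125) = 65998/125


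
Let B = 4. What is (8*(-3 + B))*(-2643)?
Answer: -21144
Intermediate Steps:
(8*(-3 + B))*(-2643) = (8*(-3 + 4))*(-2643) = (8*1)*(-2643) = 8*(-2643) = -21144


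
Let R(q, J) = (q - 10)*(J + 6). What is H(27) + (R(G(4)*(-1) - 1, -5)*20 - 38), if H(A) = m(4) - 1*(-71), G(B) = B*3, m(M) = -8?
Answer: -435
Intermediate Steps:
G(B) = 3*B
R(q, J) = (-10 + q)*(6 + J)
H(A) = 63 (H(A) = -8 - 1*(-71) = -8 + 71 = 63)
H(27) + (R(G(4)*(-1) - 1, -5)*20 - 38) = 63 + ((-60 - 10*(-5) + 6*((3*4)*(-1) - 1) - 5*((3*4)*(-1) - 1))*20 - 38) = 63 + ((-60 + 50 + 6*(12*(-1) - 1) - 5*(12*(-1) - 1))*20 - 38) = 63 + ((-60 + 50 + 6*(-12 - 1) - 5*(-12 - 1))*20 - 38) = 63 + ((-60 + 50 + 6*(-13) - 5*(-13))*20 - 38) = 63 + ((-60 + 50 - 78 + 65)*20 - 38) = 63 + (-23*20 - 38) = 63 + (-460 - 38) = 63 - 498 = -435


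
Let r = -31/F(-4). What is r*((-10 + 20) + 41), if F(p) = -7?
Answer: 1581/7 ≈ 225.86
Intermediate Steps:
r = 31/7 (r = -31/(-7) = -31*(-⅐) = 31/7 ≈ 4.4286)
r*((-10 + 20) + 41) = 31*((-10 + 20) + 41)/7 = 31*(10 + 41)/7 = (31/7)*51 = 1581/7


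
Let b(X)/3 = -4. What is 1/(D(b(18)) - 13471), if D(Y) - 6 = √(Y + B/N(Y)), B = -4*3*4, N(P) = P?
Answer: -13465/181306233 - 2*I*√2/181306233 ≈ -7.4267e-5 - 1.56e-8*I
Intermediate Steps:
B = -48 (B = -12*4 = -48)
b(X) = -12 (b(X) = 3*(-4) = -12)
D(Y) = 6 + √(Y - 48/Y)
1/(D(b(18)) - 13471) = 1/((6 + √(-12 - 48/(-12))) - 13471) = 1/((6 + √(-12 - 48*(-1/12))) - 13471) = 1/((6 + √(-12 + 4)) - 13471) = 1/((6 + √(-8)) - 13471) = 1/((6 + 2*I*√2) - 13471) = 1/(-13465 + 2*I*√2)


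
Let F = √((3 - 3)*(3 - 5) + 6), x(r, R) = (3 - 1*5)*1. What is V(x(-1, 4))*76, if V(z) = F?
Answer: 76*√6 ≈ 186.16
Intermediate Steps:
x(r, R) = -2 (x(r, R) = (3 - 5)*1 = -2*1 = -2)
F = √6 (F = √(0*(-2) + 6) = √(0 + 6) = √6 ≈ 2.4495)
V(z) = √6
V(x(-1, 4))*76 = √6*76 = 76*√6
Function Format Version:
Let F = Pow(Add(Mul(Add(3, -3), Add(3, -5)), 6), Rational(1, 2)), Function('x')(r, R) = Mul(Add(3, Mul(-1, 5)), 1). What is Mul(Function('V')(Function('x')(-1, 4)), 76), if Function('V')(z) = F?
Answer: Mul(76, Pow(6, Rational(1, 2))) ≈ 186.16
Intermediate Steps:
Function('x')(r, R) = -2 (Function('x')(r, R) = Mul(Add(3, -5), 1) = Mul(-2, 1) = -2)
F = Pow(6, Rational(1, 2)) (F = Pow(Add(Mul(0, -2), 6), Rational(1, 2)) = Pow(Add(0, 6), Rational(1, 2)) = Pow(6, Rational(1, 2)) ≈ 2.4495)
Function('V')(z) = Pow(6, Rational(1, 2))
Mul(Function('V')(Function('x')(-1, 4)), 76) = Mul(Pow(6, Rational(1, 2)), 76) = Mul(76, Pow(6, Rational(1, 2)))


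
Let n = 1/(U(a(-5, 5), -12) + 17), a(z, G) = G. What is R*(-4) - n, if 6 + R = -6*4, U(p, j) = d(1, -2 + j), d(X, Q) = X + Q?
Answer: 479/4 ≈ 119.75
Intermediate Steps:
d(X, Q) = Q + X
U(p, j) = -1 + j (U(p, j) = (-2 + j) + 1 = -1 + j)
R = -30 (R = -6 - 6*4 = -6 - 24 = -30)
n = ¼ (n = 1/((-1 - 12) + 17) = 1/(-13 + 17) = 1/4 = ¼ ≈ 0.25000)
R*(-4) - n = -30*(-4) - 1*¼ = 120 - ¼ = 479/4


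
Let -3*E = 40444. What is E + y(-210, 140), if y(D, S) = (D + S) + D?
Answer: -41284/3 ≈ -13761.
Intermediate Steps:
E = -40444/3 (E = -1/3*40444 = -40444/3 ≈ -13481.)
y(D, S) = S + 2*D
E + y(-210, 140) = -40444/3 + (140 + 2*(-210)) = -40444/3 + (140 - 420) = -40444/3 - 280 = -41284/3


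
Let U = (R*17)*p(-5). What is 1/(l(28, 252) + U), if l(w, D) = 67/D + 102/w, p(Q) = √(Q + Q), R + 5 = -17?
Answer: 49644/17765565053 + 23750496*I*√10/88827825265 ≈ 2.7944e-6 + 0.00084552*I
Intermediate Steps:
R = -22 (R = -5 - 17 = -22)
p(Q) = √2*√Q (p(Q) = √(2*Q) = √2*√Q)
U = -374*I*√10 (U = (-22*17)*(√2*√(-5)) = -374*√2*I*√5 = -374*I*√10 ≈ -1182.7*I)
1/(l(28, 252) + U) = 1/((67/252 + 102/28) - 374*I*√10) = 1/((67*(1/252) + 102*(1/28)) - 374*I*√10) = 1/((67/252 + 51/14) - 374*I*√10) = 1/(985/252 - 374*I*√10)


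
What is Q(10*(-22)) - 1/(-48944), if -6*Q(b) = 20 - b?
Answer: -1957759/48944 ≈ -40.000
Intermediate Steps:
Q(b) = -10/3 + b/6 (Q(b) = -(20 - b)/6 = -10/3 + b/6)
Q(10*(-22)) - 1/(-48944) = (-10/3 + (10*(-22))/6) - 1/(-48944) = (-10/3 + (⅙)*(-220)) - 1*(-1/48944) = (-10/3 - 110/3) + 1/48944 = -40 + 1/48944 = -1957759/48944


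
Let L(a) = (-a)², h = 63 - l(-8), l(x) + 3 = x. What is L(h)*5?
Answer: 27380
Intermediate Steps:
l(x) = -3 + x
h = 74 (h = 63 - (-3 - 8) = 63 - 1*(-11) = 63 + 11 = 74)
L(a) = a²
L(h)*5 = 74²*5 = 5476*5 = 27380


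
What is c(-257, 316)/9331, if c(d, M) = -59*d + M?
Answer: 15479/9331 ≈ 1.6589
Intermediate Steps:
c(d, M) = M - 59*d
c(-257, 316)/9331 = (316 - 59*(-257))/9331 = (316 + 15163)*(1/9331) = 15479*(1/9331) = 15479/9331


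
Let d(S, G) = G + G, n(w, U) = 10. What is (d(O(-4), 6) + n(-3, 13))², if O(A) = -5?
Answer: 484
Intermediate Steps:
d(S, G) = 2*G
(d(O(-4), 6) + n(-3, 13))² = (2*6 + 10)² = (12 + 10)² = 22² = 484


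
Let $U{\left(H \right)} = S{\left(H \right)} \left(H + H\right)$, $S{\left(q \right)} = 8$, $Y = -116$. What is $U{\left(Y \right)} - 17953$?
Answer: $-19809$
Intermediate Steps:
$U{\left(H \right)} = 16 H$ ($U{\left(H \right)} = 8 \left(H + H\right) = 8 \cdot 2 H = 16 H$)
$U{\left(Y \right)} - 17953 = 16 \left(-116\right) - 17953 = -1856 - 17953 = -19809$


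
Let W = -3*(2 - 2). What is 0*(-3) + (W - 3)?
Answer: -3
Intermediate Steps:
W = 0 (W = -3*0 = 0)
0*(-3) + (W - 3) = 0*(-3) + (0 - 3) = 0 - 3 = -3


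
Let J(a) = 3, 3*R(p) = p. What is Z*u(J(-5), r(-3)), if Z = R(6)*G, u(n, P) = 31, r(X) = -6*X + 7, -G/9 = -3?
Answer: 1674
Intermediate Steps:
G = 27 (G = -9*(-3) = 27)
R(p) = p/3
r(X) = 7 - 6*X
Z = 54 (Z = ((⅓)*6)*27 = 2*27 = 54)
Z*u(J(-5), r(-3)) = 54*31 = 1674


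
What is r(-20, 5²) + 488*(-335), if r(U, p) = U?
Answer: -163500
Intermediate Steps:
r(-20, 5²) + 488*(-335) = -20 + 488*(-335) = -20 - 163480 = -163500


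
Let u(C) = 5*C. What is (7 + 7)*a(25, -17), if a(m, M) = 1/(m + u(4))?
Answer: 14/45 ≈ 0.31111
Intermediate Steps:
a(m, M) = 1/(20 + m) (a(m, M) = 1/(m + 5*4) = 1/(m + 20) = 1/(20 + m))
(7 + 7)*a(25, -17) = (7 + 7)/(20 + 25) = 14/45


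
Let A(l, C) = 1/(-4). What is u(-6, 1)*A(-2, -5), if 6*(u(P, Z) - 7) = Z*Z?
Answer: -43/24 ≈ -1.7917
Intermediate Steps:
u(P, Z) = 7 + Z²/6 (u(P, Z) = 7 + (Z*Z)/6 = 7 + Z²/6)
A(l, C) = -¼
u(-6, 1)*A(-2, -5) = (7 + (⅙)*1²)*(-¼) = (7 + (⅙)*1)*(-¼) = (7 + ⅙)*(-¼) = (43/6)*(-¼) = -43/24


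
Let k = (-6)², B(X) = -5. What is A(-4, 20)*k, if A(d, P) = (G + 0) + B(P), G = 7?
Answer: 72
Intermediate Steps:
A(d, P) = 2 (A(d, P) = (7 + 0) - 5 = 7 - 5 = 2)
k = 36
A(-4, 20)*k = 2*36 = 72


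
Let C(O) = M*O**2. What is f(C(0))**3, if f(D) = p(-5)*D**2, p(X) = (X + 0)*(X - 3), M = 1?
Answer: 0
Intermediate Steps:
C(O) = O**2 (C(O) = 1*O**2 = O**2)
p(X) = X*(-3 + X)
f(D) = 40*D**2 (f(D) = (-5*(-3 - 5))*D**2 = (-5*(-8))*D**2 = 40*D**2)
f(C(0))**3 = (40*(0**2)**2)**3 = (40*0**2)**3 = (40*0)**3 = 0**3 = 0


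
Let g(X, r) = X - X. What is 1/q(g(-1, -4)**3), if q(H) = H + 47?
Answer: 1/47 ≈ 0.021277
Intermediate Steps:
g(X, r) = 0
q(H) = 47 + H
1/q(g(-1, -4)**3) = 1/(47 + 0**3) = 1/(47 + 0) = 1/47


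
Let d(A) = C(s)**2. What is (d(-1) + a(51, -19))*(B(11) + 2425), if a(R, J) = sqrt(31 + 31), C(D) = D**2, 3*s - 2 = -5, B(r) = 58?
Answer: 2483 + 2483*sqrt(62) ≈ 22034.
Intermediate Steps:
s = -1 (s = 2/3 + (1/3)*(-5) = 2/3 - 5/3 = -1)
a(R, J) = sqrt(62)
d(A) = 1 (d(A) = ((-1)**2)**2 = 1**2 = 1)
(d(-1) + a(51, -19))*(B(11) + 2425) = (1 + sqrt(62))*(58 + 2425) = (1 + sqrt(62))*2483 = 2483 + 2483*sqrt(62)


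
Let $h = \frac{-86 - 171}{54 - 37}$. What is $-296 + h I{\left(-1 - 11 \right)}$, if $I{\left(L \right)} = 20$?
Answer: $- \frac{10172}{17} \approx -598.35$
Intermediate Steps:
$h = - \frac{257}{17} \approx -15.118$
$-296 + h I{\left(-1 - 11 \right)} = -296 - \frac{5140}{17} = - \frac{10172}{17}$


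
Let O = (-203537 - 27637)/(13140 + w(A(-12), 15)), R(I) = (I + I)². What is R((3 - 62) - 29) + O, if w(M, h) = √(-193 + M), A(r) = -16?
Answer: 5345272617224/172659809 + 231174*I*√209/172659809 ≈ 30958.0 + 0.019356*I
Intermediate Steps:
R(I) = 4*I² (R(I) = (2*I)² = 4*I²)
O = -231174/(13140 + I*√209) (O = (-203537 - 27637)/(13140 + √(-193 - 16)) = -231174/(13140 + √(-209)) = -231174/(13140 + I*√209) ≈ -17.593 + 0.019356*I)
R((3 - 62) - 29) + O = 4*((3 - 62) - 29)² + (-3037626360/172659809 + 231174*I*√209/172659809) = 4*(-59 - 29)² + (-3037626360/172659809 + 231174*I*√209/172659809) = 4*(-88)² + (-3037626360/172659809 + 231174*I*√209/172659809) = 4*7744 + (-3037626360/172659809 + 231174*I*√209/172659809) = 30976 + (-3037626360/172659809 + 231174*I*√209/172659809) = 5345272617224/172659809 + 231174*I*√209/172659809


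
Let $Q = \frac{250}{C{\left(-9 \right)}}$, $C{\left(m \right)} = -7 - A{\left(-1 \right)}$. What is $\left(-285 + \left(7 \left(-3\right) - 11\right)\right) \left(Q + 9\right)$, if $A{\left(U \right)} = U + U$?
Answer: $12997$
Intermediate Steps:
$A{\left(U \right)} = 2 U$
$C{\left(m \right)} = -5$ ($C{\left(m \right)} = -7 - 2 \left(-1\right) = -7 - -2 = -7 + 2 = -5$)
$Q = -50$ ($Q = \frac{250}{-5} = 250 \left(- \frac{1}{5}\right) = -50$)
$\left(-285 + \left(7 \left(-3\right) - 11\right)\right) \left(Q + 9\right) = \left(-285 + \left(7 \left(-3\right) - 11\right)\right) \left(-50 + 9\right) = \left(-285 - 32\right) \left(-41\right) = \left(-317\right) \left(-41\right) = 12997$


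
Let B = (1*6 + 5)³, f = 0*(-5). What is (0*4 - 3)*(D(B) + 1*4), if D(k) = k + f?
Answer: -4005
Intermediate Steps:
f = 0
B = 1331 (B = (6 + 5)³ = 11³ = 1331)
D(k) = k (D(k) = k + 0 = k)
(0*4 - 3)*(D(B) + 1*4) = (0*4 - 3)*(1331 + 1*4) = (0 - 3)*(1331 + 4) = -3*1335 = -4005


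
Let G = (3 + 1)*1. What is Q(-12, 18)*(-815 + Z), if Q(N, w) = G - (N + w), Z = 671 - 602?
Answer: 1492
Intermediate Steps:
G = 4 (G = 4*1 = 4)
Z = 69
Q(N, w) = 4 - N - w (Q(N, w) = 4 - (N + w) = 4 + (-N - w) = 4 - N - w)
Q(-12, 18)*(-815 + Z) = (4 - 1*(-12) - 1*18)*(-815 + 69) = (4 + 12 - 18)*(-746) = -2*(-746) = 1492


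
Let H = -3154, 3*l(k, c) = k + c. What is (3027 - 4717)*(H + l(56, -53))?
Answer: 5328570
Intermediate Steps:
l(k, c) = c/3 + k/3 (l(k, c) = (k + c)/3 = (c + k)/3 = c/3 + k/3)
(3027 - 4717)*(H + l(56, -53)) = (3027 - 4717)*(-3154 + ((1/3)*(-53) + (1/3)*56)) = -1690*(-3154 + (-53/3 + 56/3)) = -1690*(-3154 + 1) = -1690*(-3153) = 5328570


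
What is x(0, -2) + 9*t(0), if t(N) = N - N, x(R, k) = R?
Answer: 0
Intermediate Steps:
t(N) = 0
x(0, -2) + 9*t(0) = 0 + 9*0 = 0 + 0 = 0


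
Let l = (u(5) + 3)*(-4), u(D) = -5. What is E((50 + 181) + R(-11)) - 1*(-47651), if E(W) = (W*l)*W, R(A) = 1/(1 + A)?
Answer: 11854237/25 ≈ 4.7417e+5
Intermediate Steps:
l = 8 (l = (-5 + 3)*(-4) = -2*(-4) = 8)
E(W) = 8*W**2 (E(W) = (W*8)*W = (8*W)*W = 8*W**2)
E((50 + 181) + R(-11)) - 1*(-47651) = 8*((50 + 181) + 1/(1 - 11))**2 - 1*(-47651) = 8*(231 + 1/(-10))**2 + 47651 = 8*(231 - 1/10)**2 + 47651 = 8*(2309/10)**2 + 47651 = 8*(5331481/100) + 47651 = 10662962/25 + 47651 = 11854237/25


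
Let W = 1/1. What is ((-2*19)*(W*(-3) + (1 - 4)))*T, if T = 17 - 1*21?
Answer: -912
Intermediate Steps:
W = 1
T = -4 (T = 17 - 21 = -4)
((-2*19)*(W*(-3) + (1 - 4)))*T = ((-2*19)*(1*(-3) + (1 - 4)))*(-4) = -38*(-3 - 3)*(-4) = -38*(-6)*(-4) = 228*(-4) = -912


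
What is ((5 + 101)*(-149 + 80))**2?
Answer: 53494596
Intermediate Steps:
((5 + 101)*(-149 + 80))**2 = (106*(-69))**2 = (-7314)**2 = 53494596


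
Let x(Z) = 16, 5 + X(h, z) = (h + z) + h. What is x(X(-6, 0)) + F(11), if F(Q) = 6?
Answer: 22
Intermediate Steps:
X(h, z) = -5 + z + 2*h (X(h, z) = -5 + ((h + z) + h) = -5 + (z + 2*h) = -5 + z + 2*h)
x(X(-6, 0)) + F(11) = 16 + 6 = 22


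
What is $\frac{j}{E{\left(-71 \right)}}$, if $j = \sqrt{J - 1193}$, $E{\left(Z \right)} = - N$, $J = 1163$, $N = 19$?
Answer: $- \frac{i \sqrt{30}}{19} \approx - 0.28828 i$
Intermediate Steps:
$E{\left(Z \right)} = -19$ ($E{\left(Z \right)} = \left(-1\right) 19 = -19$)
$j = i \sqrt{30}$ ($j = \sqrt{1163 - 1193} = \sqrt{-30} = i \sqrt{30} \approx 5.4772 i$)
$\frac{j}{E{\left(-71 \right)}} = \frac{i \sqrt{30}}{-19} = i \sqrt{30} \left(- \frac{1}{19}\right) = - \frac{i \sqrt{30}}{19}$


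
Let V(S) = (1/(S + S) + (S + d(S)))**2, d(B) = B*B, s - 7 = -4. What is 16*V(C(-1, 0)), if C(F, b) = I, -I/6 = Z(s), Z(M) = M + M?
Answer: 8229936961/324 ≈ 2.5401e+7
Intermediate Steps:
s = 3 (s = 7 - 4 = 3)
d(B) = B**2
Z(M) = 2*M
I = -36 (I = -12*3 = -6*6 = -36)
C(F, b) = -36
V(S) = (S + S**2 + 1/(2*S))**2 (V(S) = (1/(S + S) + (S + S**2))**2 = (1/(2*S) + (S + S**2))**2 = (S + S**2 + 1/(2*S))**2)
16*V(C(-1, 0)) = 16*((1/4)*(1 + 2*(-36)**2 + 2*(-36)**3)**2/(-36)**2) = 16*((1/4)*(1/1296)*(1 + 2*1296 + 2*(-46656))**2) = 16*((1/4)*(1/1296)*(1 + 2592 - 93312)**2) = 16*((1/4)*(1/1296)*(-90719)**2) = 16*((1/4)*(1/1296)*8229936961) = 16*(8229936961/5184) = 8229936961/324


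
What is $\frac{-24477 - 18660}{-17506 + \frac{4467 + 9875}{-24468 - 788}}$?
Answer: $\frac{544734036}{221072939} \approx 2.464$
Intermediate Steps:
$\frac{-24477 - 18660}{-17506 + \frac{4467 + 9875}{-24468 - 788}} = - \frac{43137}{-17506 + \frac{14342}{-25256}} = - \frac{43137}{-17506 + 14342 \left(- \frac{1}{25256}\right)} = - \frac{43137}{-17506 - \frac{7171}{12628}} = - \frac{43137}{- \frac{221072939}{12628}} = \left(-43137\right) \left(- \frac{12628}{221072939}\right) = \frac{544734036}{221072939}$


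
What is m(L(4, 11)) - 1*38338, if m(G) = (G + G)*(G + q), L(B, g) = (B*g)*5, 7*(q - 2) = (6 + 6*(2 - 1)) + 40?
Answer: 438274/7 ≈ 62611.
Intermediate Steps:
q = 66/7 (q = 2 + ((6 + 6*(2 - 1)) + 40)/7 = 2 + ((6 + 6*1) + 40)/7 = 2 + ((6 + 6) + 40)/7 = 2 + (12 + 40)/7 = 2 + (⅐)*52 = 2 + 52/7 = 66/7 ≈ 9.4286)
L(B, g) = 5*B*g
m(G) = 2*G*(66/7 + G) (m(G) = (G + G)*(G + 66/7) = (2*G)*(66/7 + G) = 2*G*(66/7 + G))
m(L(4, 11)) - 1*38338 = 2*(5*4*11)*(66 + 7*(5*4*11))/7 - 1*38338 = (2/7)*220*(66 + 7*220) - 38338 = (2/7)*220*(66 + 1540) - 38338 = (2/7)*220*1606 - 38338 = 706640/7 - 38338 = 438274/7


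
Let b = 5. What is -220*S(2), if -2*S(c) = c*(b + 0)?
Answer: 1100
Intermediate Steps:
S(c) = -5*c/2 (S(c) = -c*(5 + 0)/2 = -c*5/2 = -5*c/2)
-220*S(2) = -(-550)*2 = -220*(-5) = 1100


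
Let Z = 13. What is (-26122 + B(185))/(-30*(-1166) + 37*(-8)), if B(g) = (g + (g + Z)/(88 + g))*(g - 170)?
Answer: -2123587/3156244 ≈ -0.67282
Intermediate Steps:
B(g) = (-170 + g)*(g + (13 + g)/(88 + g)) (B(g) = (g + (g + 13)/(88 + g))*(g - 170) = (g + (13 + g)/(88 + g))*(-170 + g) = (-170 + g)*(g + (13 + g)/(88 + g)))
(-26122 + B(185))/(-30*(-1166) + 37*(-8)) = (-26122 + (-2210 + 185³ - 15117*185 - 81*185²)/(88 + 185))/(-30*(-1166) + 37*(-8)) = (-26122 + (-2210 + 6331625 - 2796645 - 81*34225)/273)/(34980 - 296) = (-26122 + (-2210 + 6331625 - 2796645 - 2772225)/273)/34684 = (-26122 + (1/273)*760545)*(1/34684) = (-26122 + 253515/91)*(1/34684) = -2123587/91*1/34684 = -2123587/3156244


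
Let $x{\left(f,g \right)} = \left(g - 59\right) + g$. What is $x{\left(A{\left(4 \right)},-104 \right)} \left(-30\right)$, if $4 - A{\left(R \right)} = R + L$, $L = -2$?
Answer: $8010$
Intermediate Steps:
$A{\left(R \right)} = 6 - R$ ($A{\left(R \right)} = 4 - \left(R - 2\right) = 4 - \left(-2 + R\right) = 6 - R$)
$x{\left(f,g \right)} = -59 + 2 g$ ($x{\left(f,g \right)} = \left(-59 + g\right) + g = -59 + 2 g$)
$x{\left(A{\left(4 \right)},-104 \right)} \left(-30\right) = \left(-59 + 2 \left(-104\right)\right) \left(-30\right) = \left(-59 - 208\right) \left(-30\right) = \left(-267\right) \left(-30\right) = 8010$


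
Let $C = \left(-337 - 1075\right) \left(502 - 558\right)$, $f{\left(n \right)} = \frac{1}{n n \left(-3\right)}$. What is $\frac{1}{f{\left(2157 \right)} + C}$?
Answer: $\frac{13957947}{1103682785183} \approx 1.2647 \cdot 10^{-5}$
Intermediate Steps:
$f{\left(n \right)} = - \frac{1}{3 n^{2}}$ ($f{\left(n \right)} = \frac{1}{n^{2} \left(-3\right)} = \frac{1}{\left(-3\right) n^{2}} = - \frac{1}{3 n^{2}}$)
$C = 79072$ ($C = - 1412 \left(502 - 558\right) = \left(-1412\right) \left(-56\right) = 79072$)
$\frac{1}{f{\left(2157 \right)} + C} = \frac{1}{- \frac{1}{3 \cdot 4652649} + 79072} = \frac{1}{\left(- \frac{1}{3}\right) \frac{1}{4652649} + 79072} = \frac{1}{- \frac{1}{13957947} + 79072} = \frac{1}{\frac{1103682785183}{13957947}} = \frac{13957947}{1103682785183}$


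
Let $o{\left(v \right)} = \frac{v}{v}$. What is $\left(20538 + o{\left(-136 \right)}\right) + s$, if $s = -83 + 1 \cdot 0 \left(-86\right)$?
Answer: $20456$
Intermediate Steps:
$o{\left(v \right)} = 1$
$s = -83$ ($s = -83 + 0 \left(-86\right) = -83 + 0 = -83$)
$\left(20538 + o{\left(-136 \right)}\right) + s = \left(20538 + 1\right) - 83 = 20539 - 83 = 20456$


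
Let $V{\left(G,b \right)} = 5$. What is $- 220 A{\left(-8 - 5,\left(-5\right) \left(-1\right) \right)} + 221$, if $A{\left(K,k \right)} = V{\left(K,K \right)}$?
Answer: $-879$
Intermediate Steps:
$A{\left(K,k \right)} = 5$
$- 220 A{\left(-8 - 5,\left(-5\right) \left(-1\right) \right)} + 221 = \left(-220\right) 5 + 221 = -1100 + 221 = -879$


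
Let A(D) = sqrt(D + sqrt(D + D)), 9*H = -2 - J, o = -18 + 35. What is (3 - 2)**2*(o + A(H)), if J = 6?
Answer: 17 + 2*sqrt(-2 + 3*I)/3 ≈ 17.597 + 1.1161*I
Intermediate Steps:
o = 17
H = -8/9 (H = (-2 - 1*6)/9 = (-2 - 6)/9 = (1/9)*(-8) = -8/9 ≈ -0.88889)
A(D) = sqrt(D + sqrt(2)*sqrt(D)) (A(D) = sqrt(D + sqrt(2*D)) = sqrt(D + sqrt(2)*sqrt(D)))
(3 - 2)**2*(o + A(H)) = (3 - 2)**2*(17 + sqrt(-8/9 + sqrt(2)*sqrt(-8/9))) = 1**2*(17 + sqrt(-8/9 + sqrt(2)*(2*I*sqrt(2)/3))) = 1*(17 + sqrt(-8/9 + 4*I/3)) = 17 + sqrt(-8/9 + 4*I/3)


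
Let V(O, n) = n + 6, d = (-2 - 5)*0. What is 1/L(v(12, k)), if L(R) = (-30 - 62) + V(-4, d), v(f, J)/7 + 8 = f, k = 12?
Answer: -1/86 ≈ -0.011628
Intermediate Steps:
v(f, J) = -56 + 7*f
d = 0 (d = -7*0 = 0)
V(O, n) = 6 + n
L(R) = -86 (L(R) = (-30 - 62) + (6 + 0) = -92 + 6 = -86)
1/L(v(12, k)) = 1/(-86) = -1/86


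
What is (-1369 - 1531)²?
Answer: 8410000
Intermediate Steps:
(-1369 - 1531)² = (-2900)² = 8410000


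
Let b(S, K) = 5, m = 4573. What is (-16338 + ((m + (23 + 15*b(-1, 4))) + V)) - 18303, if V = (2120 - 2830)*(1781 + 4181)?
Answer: -4262990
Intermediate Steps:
V = -4233020 (V = -710*5962 = -4233020)
(-16338 + ((m + (23 + 15*b(-1, 4))) + V)) - 18303 = (-16338 + ((4573 + (23 + 15*5)) - 4233020)) - 18303 = (-16338 + ((4573 + (23 + 75)) - 4233020)) - 18303 = (-16338 + ((4573 + 98) - 4233020)) - 18303 = (-16338 + (4671 - 4233020)) - 18303 = (-16338 - 4228349) - 18303 = -4244687 - 18303 = -4262990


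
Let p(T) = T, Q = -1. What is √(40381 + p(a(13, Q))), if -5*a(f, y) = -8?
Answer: √1009565/5 ≈ 200.95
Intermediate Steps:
a(f, y) = 8/5 (a(f, y) = -⅕*(-8) = 8/5)
√(40381 + p(a(13, Q))) = √(40381 + 8/5) = √(201913/5) = √1009565/5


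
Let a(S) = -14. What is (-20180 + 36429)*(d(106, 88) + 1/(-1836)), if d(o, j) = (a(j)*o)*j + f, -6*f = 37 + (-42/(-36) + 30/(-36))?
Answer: -3896158197913/1836 ≈ -2.1221e+9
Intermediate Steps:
f = -56/9 (f = -(37 + (-42/(-36) + 30/(-36)))/6 = -(37 + (-42*(-1/36) + 30*(-1/36)))/6 = -(37 + (7/6 - 5/6))/6 = -(37 + 1/3)/6 = -1/6*112/3 = -56/9 ≈ -6.2222)
d(o, j) = -56/9 - 14*j*o (d(o, j) = (-14*o)*j - 56/9 = -14*j*o - 56/9 = -56/9 - 14*j*o)
(-20180 + 36429)*(d(106, 88) + 1/(-1836)) = (-20180 + 36429)*((-56/9 - 14*88*106) + 1/(-1836)) = 16249*((-56/9 - 130592) - 1/1836) = 16249*(-1175384/9 - 1/1836) = 16249*(-239778337/1836) = -3896158197913/1836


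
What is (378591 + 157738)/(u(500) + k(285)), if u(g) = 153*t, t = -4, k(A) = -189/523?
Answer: -280500067/320265 ≈ -875.84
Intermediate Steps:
k(A) = -189/523 (k(A) = -189*1/523 = -189/523)
u(g) = -612 (u(g) = 153*(-4) = -612)
(378591 + 157738)/(u(500) + k(285)) = (378591 + 157738)/(-612 - 189/523) = 536329/(-320265/523) = 536329*(-523/320265) = -280500067/320265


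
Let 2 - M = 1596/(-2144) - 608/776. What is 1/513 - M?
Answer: -94044007/26671896 ≈ -3.5260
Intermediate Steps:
M = 183423/51992 (M = 2 - (1596/(-2144) - 608/776) = 2 - (1596*(-1/2144) - 608*1/776) = 2 - (-399/536 - 76/97) = 2 - 1*(-79439/51992) = 2 + 79439/51992 = 183423/51992 ≈ 3.5279)
1/513 - M = 1/513 - 1*183423/51992 = 1/513 - 183423/51992 = -94044007/26671896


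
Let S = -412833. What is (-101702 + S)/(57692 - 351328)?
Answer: 73505/41948 ≈ 1.7523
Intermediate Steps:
(-101702 + S)/(57692 - 351328) = (-101702 - 412833)/(57692 - 351328) = -514535/(-293636) = -514535*(-1/293636) = 73505/41948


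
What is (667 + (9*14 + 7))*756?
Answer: 604800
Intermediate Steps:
(667 + (9*14 + 7))*756 = (667 + (126 + 7))*756 = (667 + 133)*756 = 800*756 = 604800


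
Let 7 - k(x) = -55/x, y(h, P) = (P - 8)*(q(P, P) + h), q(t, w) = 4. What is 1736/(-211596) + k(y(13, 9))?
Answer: 1313864/128469 ≈ 10.227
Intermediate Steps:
y(h, P) = (-8 + P)*(4 + h) (y(h, P) = (P - 8)*(4 + h) = (-8 + P)*(4 + h))
k(x) = 7 + 55/x (k(x) = 7 - (-55)/x = 7 + 55/x)
1736/(-211596) + k(y(13, 9)) = 1736/(-211596) + (7 + 55/(-32 - 8*13 + 4*9 + 9*13)) = 1736*(-1/211596) + (7 + 55/(-32 - 104 + 36 + 117)) = -62/7557 + (7 + 55/17) = -62/7557 + 174/17 = 1313864/128469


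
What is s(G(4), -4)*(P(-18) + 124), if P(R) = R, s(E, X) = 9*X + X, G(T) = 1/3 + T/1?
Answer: -4240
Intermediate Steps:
G(T) = ⅓ + T (G(T) = 1*(⅓) + T*1 = ⅓ + T)
s(E, X) = 10*X
s(G(4), -4)*(P(-18) + 124) = (10*(-4))*(-18 + 124) = -40*106 = -4240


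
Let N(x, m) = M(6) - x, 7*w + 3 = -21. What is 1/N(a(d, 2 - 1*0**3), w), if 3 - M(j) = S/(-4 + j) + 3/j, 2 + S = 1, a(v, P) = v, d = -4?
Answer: 1/7 ≈ 0.14286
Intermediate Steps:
w = -24/7 (w = -3/7 + (1/7)*(-21) = -3/7 - 3 = -24/7 ≈ -3.4286)
S = -1 (S = -2 + 1 = -1)
M(j) = 3 + 1/(-4 + j) - 3/j (M(j) = 3 - (-1/(-4 + j) + 3/j) = 3 + (1/(-4 + j) - 3/j) = 3 + 1/(-4 + j) - 3/j)
N(x, m) = 3 - x (N(x, m) = (12 - 14*6 + 3*6**2)/(6*(-4 + 6)) - x = (1/6)*(12 - 84 + 3*36)/2 - x = (1/6)*(1/2)*(12 - 84 + 108) - x = (1/6)*(1/2)*36 - x = 3 - x)
1/N(a(d, 2 - 1*0**3), w) = 1/(3 - 1*(-4)) = 1/(3 + 4) = 1/7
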